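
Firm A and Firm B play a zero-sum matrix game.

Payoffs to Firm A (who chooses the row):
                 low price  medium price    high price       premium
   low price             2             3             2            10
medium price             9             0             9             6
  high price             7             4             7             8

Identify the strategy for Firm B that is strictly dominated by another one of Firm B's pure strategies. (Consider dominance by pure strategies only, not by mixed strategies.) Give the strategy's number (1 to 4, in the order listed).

4

Firm B prefers columns that give Firm A less. Compare premium with medium price: 3 < 10, 0 < 6, 4 < 8.
So medium price strictly dominates premium for Firm B; premium is strictly dominated.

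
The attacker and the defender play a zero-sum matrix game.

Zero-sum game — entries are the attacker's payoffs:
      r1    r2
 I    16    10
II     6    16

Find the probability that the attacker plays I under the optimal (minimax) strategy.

Row minima are 10 and 6, so the attacker's maximin is 10; column maxima are 16 and 16, so the defender's minimax is 16. These differ, so the equilibrium is in mixed strategies.
Let the attacker play I with probability p. The defender is indifferent when 16p + 6(1−p) = 10p + 16(1−p), giving p = 5/8.

5/8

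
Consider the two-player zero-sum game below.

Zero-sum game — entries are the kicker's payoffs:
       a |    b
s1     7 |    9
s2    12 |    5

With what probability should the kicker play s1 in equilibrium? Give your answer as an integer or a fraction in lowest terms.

7/9

Row minima are 7 and 5, so the kicker's maximin is 7; column maxima are 12 and 9, so the goalkeeper's minimax is 9. These differ, so the equilibrium is in mixed strategies.
Let the kicker play s1 with probability p. The goalkeeper is indifferent when 7p + 12(1−p) = 9p + 5(1−p), giving p = 7/9.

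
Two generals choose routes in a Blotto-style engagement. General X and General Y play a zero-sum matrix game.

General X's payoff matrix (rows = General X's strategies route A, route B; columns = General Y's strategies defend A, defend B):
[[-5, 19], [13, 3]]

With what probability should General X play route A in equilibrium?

Row minima are -5 and 3, so General X's maximin is 3; column maxima are 13 and 19, so General Y's minimax is 13. These differ, so the equilibrium is in mixed strategies.
Let General X play route A with probability p. General Y is indifferent when −5p + 13(1−p) = 19p + 3(1−p), giving p = 5/17.

5/17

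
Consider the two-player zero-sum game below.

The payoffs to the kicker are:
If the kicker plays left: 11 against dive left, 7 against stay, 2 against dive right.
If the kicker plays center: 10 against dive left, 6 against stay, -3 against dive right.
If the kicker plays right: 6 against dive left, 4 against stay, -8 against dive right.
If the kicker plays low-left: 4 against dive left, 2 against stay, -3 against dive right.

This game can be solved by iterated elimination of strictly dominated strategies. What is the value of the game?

2

Column stay is strictly dominated by dive right for the goalkeeper (2<7, -3<6, -8<4, -3<2); eliminate stay.
Column dive left is strictly dominated by dive right for the goalkeeper (2<11, -3<10, -8<6, -3<4); eliminate dive left.
Row right is strictly dominated by row left (2>-8); eliminate right.
Row low-left is strictly dominated by row left (2>-3); eliminate low-left.
Row center is strictly dominated by row left (2>-3); eliminate center.
Only (left, dive right) remains, with payoff 2.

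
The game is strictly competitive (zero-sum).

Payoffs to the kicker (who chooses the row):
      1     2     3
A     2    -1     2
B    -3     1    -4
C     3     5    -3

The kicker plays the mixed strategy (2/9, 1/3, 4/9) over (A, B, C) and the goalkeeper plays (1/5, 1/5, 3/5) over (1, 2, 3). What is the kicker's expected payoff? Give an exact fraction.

-32/45

Against (1/5, 1/5, 3/5), each row's expected payoff is A: 7/5; B: -14/5; C: -1/5.
Taking the (2/9, 1/3, 4/9)-weighted average: (2/9)·(7/5) + (1/3)·(-14/5) + (4/9)·(-1/5) = -32/45.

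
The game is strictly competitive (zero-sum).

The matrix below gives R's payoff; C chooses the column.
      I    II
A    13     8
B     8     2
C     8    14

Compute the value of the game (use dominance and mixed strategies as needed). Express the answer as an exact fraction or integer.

118/11

Row B is strictly dominated by row A, so R never plays it.
The remaining 2×2 game on (A, C) × (I, II) has no saddle point. Let R play A with probability p; indifference gives 13p + 8(1−p) = 8p + 14(1−p), so p = 6/11.
Similarly C's optimal q on I is 6/11, and the value is 13·(6/11) + (8)·(5/11) = 118/11.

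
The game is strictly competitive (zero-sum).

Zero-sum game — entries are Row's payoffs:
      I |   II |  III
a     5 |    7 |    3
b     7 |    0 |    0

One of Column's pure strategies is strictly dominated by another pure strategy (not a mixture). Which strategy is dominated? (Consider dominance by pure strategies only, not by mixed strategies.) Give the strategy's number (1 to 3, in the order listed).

1

Column prefers columns that give Row less. Compare I with III: 3 < 5, 0 < 7.
So III strictly dominates I for Column; I is strictly dominated.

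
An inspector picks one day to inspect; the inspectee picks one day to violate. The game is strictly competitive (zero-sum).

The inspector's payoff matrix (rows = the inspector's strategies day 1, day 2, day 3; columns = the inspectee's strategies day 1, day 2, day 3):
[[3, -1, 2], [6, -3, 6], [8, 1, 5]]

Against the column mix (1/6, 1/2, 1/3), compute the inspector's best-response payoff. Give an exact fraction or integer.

day 1: (3)·(1/6) + (-1)·(1/2) + (2)·(1/3) = 2/3.
day 2: (6)·(1/6) + (-3)·(1/2) + (6)·(1/3) = 3/2.
day 3: (8)·(1/6) + (1)·(1/2) + (5)·(1/3) = 7/2.
The best pure response is day 3 with expected payoff 7/2.

7/2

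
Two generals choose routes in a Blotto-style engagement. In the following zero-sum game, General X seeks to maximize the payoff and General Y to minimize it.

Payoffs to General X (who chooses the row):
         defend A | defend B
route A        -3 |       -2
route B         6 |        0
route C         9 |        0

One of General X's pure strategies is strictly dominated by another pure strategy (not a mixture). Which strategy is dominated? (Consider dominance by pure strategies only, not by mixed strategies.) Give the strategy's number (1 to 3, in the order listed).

1

Compare route A with route B: 6 > -3, 0 > -2.
So route B strictly dominates route A for General X; route A is strictly dominated.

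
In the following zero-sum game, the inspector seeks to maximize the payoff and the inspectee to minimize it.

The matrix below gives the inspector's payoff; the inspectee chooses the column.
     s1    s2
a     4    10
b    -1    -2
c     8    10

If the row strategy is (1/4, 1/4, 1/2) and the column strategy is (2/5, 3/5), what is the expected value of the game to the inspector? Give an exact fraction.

61/10

Against (2/5, 3/5), each row's expected payoff is a: 38/5; b: -8/5; c: 46/5.
Taking the (1/4, 1/4, 1/2)-weighted average: (1/4)·(38/5) + (1/4)·(-8/5) + (1/2)·(46/5) = 61/10.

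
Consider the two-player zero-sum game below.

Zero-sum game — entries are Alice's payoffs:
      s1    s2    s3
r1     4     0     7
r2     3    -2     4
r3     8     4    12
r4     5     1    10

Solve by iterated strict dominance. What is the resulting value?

Row r4 is strictly dominated by row r3 (8>5, 4>1, 12>10); eliminate r4.
Column s3 is strictly dominated by s1 for Bob (4<7, 3<4, 8<12); eliminate s3.
Row r1 is strictly dominated by row r3 (8>4, 4>0); eliminate r1.
Row r2 is strictly dominated by row r3 (8>3, 4>-2); eliminate r2.
Column s1 is strictly dominated by s2 for Bob (4<8); eliminate s1.
Only (r3, s2) remains, with payoff 4.

4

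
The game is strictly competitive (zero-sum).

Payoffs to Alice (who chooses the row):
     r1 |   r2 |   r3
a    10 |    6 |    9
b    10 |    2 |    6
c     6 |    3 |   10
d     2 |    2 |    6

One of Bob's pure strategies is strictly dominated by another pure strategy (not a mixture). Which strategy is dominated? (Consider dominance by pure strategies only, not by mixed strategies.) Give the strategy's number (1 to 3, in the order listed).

3

Bob prefers columns that give Alice less. Compare r3 with r2: 6 < 9, 2 < 6, 3 < 10, 2 < 6.
So r2 strictly dominates r3 for Bob; r3 is strictly dominated.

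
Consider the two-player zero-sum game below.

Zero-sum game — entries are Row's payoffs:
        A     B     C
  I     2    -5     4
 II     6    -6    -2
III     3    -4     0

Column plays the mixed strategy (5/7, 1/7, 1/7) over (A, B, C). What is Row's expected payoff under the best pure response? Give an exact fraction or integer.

I: (2)·(5/7) + (-5)·(1/7) + (4)·(1/7) = 9/7.
II: (6)·(5/7) + (-6)·(1/7) + (-2)·(1/7) = 22/7.
III: (3)·(5/7) + (-4)·(1/7) + (0)·(1/7) = 11/7.
The best pure response is II with expected payoff 22/7.

22/7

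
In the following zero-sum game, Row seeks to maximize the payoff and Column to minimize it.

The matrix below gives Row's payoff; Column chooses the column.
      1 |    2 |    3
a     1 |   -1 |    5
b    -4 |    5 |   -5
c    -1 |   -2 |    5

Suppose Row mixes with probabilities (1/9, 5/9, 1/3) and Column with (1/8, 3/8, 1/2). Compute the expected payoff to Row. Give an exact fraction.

1/6

Against (1/8, 3/8, 1/2), each row's expected payoff is a: 9/4; b: -9/8; c: 13/8.
Taking the (1/9, 5/9, 1/3)-weighted average: (1/9)·(9/4) + (5/9)·(-9/8) + (1/3)·(13/8) = 1/6.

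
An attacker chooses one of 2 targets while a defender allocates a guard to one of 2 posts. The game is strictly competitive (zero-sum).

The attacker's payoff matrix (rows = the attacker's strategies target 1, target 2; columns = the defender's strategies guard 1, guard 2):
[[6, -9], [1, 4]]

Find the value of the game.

Row minima are -9 and 1, so the attacker's maximin is 1; column maxima are 6 and 4, so the defender's minimax is 4. These differ, so the equilibrium is in mixed strategies.
Let the attacker play target 1 with probability p. The defender is indifferent when 6p + (1−p) = −9p + 4(1−p), giving p = 1/6.
Let the defender play guard 1 with probability q. The attacker is indifferent when 6q − 9(1−q) = q + 4(1−q), giving q = 13/18.
The value is 6·(13/18) + (-9)·(5/18) = 11/6.

11/6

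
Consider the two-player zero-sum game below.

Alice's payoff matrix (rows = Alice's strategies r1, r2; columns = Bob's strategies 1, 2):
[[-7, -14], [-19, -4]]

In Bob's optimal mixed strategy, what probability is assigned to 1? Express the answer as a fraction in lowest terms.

5/11

Row minima are -14 and -19, so Alice's maximin is -14; column maxima are -7 and -4, so Bob's minimax is -7. These differ, so the equilibrium is in mixed strategies.
Let Bob play 1 with probability q. Alice is indifferent when −7q − 14(1−q) = −19q − 4(1−q), giving q = 5/11.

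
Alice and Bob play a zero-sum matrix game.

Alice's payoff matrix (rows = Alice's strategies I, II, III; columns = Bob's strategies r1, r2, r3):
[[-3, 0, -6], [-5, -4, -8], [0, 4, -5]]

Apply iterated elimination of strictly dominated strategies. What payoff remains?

-5

Row II is strictly dominated by row I (-3>-5, 0>-4, -6>-8); eliminate II.
Column r2 is strictly dominated by r1 for Bob (-3<0, 0<4); eliminate r2.
Column r1 is strictly dominated by r3 for Bob (-6<-3, -5<0); eliminate r1.
Row I is strictly dominated by row III (-5>-6); eliminate I.
Only (III, r3) remains, with payoff -5.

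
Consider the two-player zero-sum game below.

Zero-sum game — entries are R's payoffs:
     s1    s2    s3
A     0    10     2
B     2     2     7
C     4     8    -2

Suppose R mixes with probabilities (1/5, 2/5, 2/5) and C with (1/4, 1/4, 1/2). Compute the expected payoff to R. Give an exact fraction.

33/10

Against (1/4, 1/4, 1/2), each row's expected payoff is A: 7/2; B: 9/2; C: 2.
Taking the (1/5, 2/5, 2/5)-weighted average: (1/5)·(7/2) + (2/5)·(9/2) + (2/5)·(2) = 33/10.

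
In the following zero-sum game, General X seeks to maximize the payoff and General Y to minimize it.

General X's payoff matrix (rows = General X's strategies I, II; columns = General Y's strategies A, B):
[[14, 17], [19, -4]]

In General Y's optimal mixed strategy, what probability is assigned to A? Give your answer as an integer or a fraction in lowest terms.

21/26

Row minima are 14 and -4, so General X's maximin is 14; column maxima are 19 and 17, so General Y's minimax is 17. These differ, so the equilibrium is in mixed strategies.
Let General Y play A with probability q. General X is indifferent when 14q + 17(1−q) = 19q − 4(1−q), giving q = 21/26.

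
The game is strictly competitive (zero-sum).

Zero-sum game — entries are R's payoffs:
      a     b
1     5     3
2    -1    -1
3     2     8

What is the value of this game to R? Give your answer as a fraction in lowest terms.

Row 2 is strictly dominated by row 1, so R never plays it.
The remaining 2×2 game on (1, 3) × (a, b) has no saddle point. Let R play 1 with probability p; indifference gives 5p + 2(1−p) = 3p + 8(1−p), so p = 3/4.
Similarly C's optimal q on a is 5/8, and the value is 5·(5/8) + (3)·(3/8) = 17/4.

17/4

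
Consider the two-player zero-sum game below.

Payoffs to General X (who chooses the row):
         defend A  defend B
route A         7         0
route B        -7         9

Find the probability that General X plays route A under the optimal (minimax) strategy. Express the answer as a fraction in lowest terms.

Row minima are 0 and -7, so General X's maximin is 0; column maxima are 7 and 9, so General Y's minimax is 7. These differ, so the equilibrium is in mixed strategies.
Let General X play route A with probability p. General Y is indifferent when 7p − 7(1−p) = 9(1−p), giving p = 16/23.

16/23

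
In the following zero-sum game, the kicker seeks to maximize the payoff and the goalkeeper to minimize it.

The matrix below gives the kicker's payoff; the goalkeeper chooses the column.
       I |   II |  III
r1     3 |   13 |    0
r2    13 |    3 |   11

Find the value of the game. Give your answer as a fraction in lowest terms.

143/21

Column I is strictly dominated by III for the goalkeeper (it gives the kicker more in every row).
The remaining 2×2 game on (r1, r2) × (II, III) has no saddle point. Let the kicker play r1 with probability p; indifference gives 13p + 3(1−p) = 11(1−p), so p = 8/21.
Similarly the goalkeeper's optimal q on II is 11/21, and the value is 13·(11/21) + (0)·(10/21) = 143/21.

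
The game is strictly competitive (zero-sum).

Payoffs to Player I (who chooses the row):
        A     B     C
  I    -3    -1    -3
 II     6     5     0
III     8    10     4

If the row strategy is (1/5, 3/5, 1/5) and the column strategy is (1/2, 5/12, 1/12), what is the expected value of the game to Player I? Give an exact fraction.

Against (1/2, 5/12, 1/12), each row's expected payoff is I: -13/6; II: 61/12; III: 17/2.
Taking the (1/5, 3/5, 1/5)-weighted average: (1/5)·(-13/6) + (3/5)·(61/12) + (1/5)·(17/2) = 259/60.

259/60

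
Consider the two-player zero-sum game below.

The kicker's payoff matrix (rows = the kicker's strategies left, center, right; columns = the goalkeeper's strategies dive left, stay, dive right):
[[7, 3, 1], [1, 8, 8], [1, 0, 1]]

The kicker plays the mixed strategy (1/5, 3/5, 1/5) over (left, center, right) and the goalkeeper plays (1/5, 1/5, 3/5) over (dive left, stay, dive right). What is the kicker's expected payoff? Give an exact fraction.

116/25

Against (1/5, 1/5, 3/5), each row's expected payoff is left: 13/5; center: 33/5; right: 4/5.
Taking the (1/5, 3/5, 1/5)-weighted average: (1/5)·(13/5) + (3/5)·(33/5) + (1/5)·(4/5) = 116/25.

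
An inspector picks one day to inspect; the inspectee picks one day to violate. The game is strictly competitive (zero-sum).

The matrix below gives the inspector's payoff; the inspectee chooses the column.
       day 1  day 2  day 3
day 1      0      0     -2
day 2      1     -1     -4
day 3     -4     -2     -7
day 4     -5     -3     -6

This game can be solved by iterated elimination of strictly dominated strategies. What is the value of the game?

Column day 2 is strictly dominated by day 3 for the inspectee (-2<0, -4<-1, -7<-2, -6<-3); eliminate day 2.
Row day 4 is strictly dominated by row day 1 (0>-5, -2>-6); eliminate day 4.
Row day 3 is strictly dominated by row day 1 (0>-4, -2>-7); eliminate day 3.
Column day 1 is strictly dominated by day 3 for the inspectee (-2<0, -4<1); eliminate day 1.
Row day 2 is strictly dominated by row day 1 (-2>-4); eliminate day 2.
Only (day 1, day 3) remains, with payoff -2.

-2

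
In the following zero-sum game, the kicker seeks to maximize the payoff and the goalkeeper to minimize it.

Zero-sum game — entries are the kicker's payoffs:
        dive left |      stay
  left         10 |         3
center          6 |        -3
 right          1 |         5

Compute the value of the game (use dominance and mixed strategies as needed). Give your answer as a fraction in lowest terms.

Row center is strictly dominated by row left, so the kicker never plays it.
The remaining 2×2 game on (left, right) × (dive left, stay) has no saddle point. Let the kicker play left with probability p; indifference gives 10p + (1−p) = 3p + 5(1−p), so p = 4/11.
Similarly the goalkeeper's optimal q on dive left is 2/11, and the value is 10·(2/11) + (3)·(9/11) = 47/11.

47/11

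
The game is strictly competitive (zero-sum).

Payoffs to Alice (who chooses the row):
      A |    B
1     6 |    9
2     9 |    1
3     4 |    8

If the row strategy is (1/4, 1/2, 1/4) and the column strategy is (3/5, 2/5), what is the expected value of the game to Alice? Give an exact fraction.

Against (3/5, 2/5), each row's expected payoff is 1: 36/5; 2: 29/5; 3: 28/5.
Taking the (1/4, 1/2, 1/4)-weighted average: (1/4)·(36/5) + (1/2)·(29/5) + (1/4)·(28/5) = 61/10.

61/10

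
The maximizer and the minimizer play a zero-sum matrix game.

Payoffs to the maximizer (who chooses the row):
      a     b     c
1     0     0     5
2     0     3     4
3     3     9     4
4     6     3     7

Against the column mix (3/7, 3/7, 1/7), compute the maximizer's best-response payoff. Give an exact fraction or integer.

1: (0)·(3/7) + (0)·(3/7) + (5)·(1/7) = 5/7.
2: (0)·(3/7) + (3)·(3/7) + (4)·(1/7) = 13/7.
3: (3)·(3/7) + (9)·(3/7) + (4)·(1/7) = 40/7.
4: (6)·(3/7) + (3)·(3/7) + (7)·(1/7) = 34/7.
The best pure response is 3 with expected payoff 40/7.

40/7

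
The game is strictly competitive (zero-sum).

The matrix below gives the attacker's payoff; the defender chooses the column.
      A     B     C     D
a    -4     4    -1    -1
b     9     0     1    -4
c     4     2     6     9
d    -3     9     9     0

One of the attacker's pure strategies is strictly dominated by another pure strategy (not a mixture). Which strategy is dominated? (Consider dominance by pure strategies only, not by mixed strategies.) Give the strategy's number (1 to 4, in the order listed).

1

Compare a with d: -3 > -4, 9 > 4, 9 > -1, 0 > -1.
So d strictly dominates a for the attacker; a is strictly dominated.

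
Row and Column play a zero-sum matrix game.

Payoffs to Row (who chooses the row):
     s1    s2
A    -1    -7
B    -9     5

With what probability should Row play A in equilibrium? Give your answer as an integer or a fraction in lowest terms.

Row minima are -7 and -9, so Row's maximin is -7; column maxima are -1 and 5, so Column's minimax is -1. These differ, so the equilibrium is in mixed strategies.
Let Row play A with probability p. Column is indifferent when −p − 9(1−p) = −7p + 5(1−p), giving p = 7/10.

7/10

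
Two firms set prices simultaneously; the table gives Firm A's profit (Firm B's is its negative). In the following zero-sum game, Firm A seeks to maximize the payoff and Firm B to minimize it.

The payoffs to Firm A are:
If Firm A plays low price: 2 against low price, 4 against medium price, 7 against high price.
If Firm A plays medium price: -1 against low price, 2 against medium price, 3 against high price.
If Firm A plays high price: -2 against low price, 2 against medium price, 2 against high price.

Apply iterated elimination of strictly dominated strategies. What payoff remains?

Row medium price is strictly dominated by row low price (2>-1, 4>2, 7>3); eliminate medium price.
Row high price is strictly dominated by row low price (2>-2, 4>2, 7>2); eliminate high price.
Column medium price is strictly dominated by low price for Firm B (2<4); eliminate medium price.
Column high price is strictly dominated by low price for Firm B (2<7); eliminate high price.
Only (low price, low price) remains, with payoff 2.

2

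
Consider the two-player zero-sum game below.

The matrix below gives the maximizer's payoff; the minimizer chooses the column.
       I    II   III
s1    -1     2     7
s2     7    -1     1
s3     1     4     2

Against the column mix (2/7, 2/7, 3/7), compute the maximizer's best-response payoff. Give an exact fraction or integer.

s1: (-1)·(2/7) + (2)·(2/7) + (7)·(3/7) = 23/7.
s2: (7)·(2/7) + (-1)·(2/7) + (1)·(3/7) = 15/7.
s3: (1)·(2/7) + (4)·(2/7) + (2)·(3/7) = 16/7.
The best pure response is s1 with expected payoff 23/7.

23/7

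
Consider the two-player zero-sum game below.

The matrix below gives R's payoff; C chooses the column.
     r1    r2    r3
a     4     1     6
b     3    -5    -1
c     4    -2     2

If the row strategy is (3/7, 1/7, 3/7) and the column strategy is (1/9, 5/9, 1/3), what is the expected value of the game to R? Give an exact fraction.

Against (1/9, 5/9, 1/3), each row's expected payoff is a: 3; b: -25/9; c: 0.
Taking the (3/7, 1/7, 3/7)-weighted average: (3/7)·(3) + (1/7)·(-25/9) + (3/7)·(0) = 8/9.

8/9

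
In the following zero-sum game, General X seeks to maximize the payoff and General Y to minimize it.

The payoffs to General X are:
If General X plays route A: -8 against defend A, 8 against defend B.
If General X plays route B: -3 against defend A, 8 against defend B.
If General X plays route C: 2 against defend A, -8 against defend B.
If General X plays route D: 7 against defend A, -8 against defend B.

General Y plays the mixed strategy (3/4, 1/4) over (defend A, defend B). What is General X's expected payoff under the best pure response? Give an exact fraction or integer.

13/4

route A: (-8)·(3/4) + (8)·(1/4) = -4.
route B: (-3)·(3/4) + (8)·(1/4) = -1/4.
route C: (2)·(3/4) + (-8)·(1/4) = -1/2.
route D: (7)·(3/4) + (-8)·(1/4) = 13/4.
The best pure response is route D with expected payoff 13/4.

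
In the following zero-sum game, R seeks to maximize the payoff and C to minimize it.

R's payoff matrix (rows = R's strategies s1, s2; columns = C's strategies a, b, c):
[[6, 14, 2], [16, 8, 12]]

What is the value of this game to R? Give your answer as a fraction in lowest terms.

Column a is strictly dominated by c for C (it gives R more in every row).
The remaining 2×2 game on (s1, s2) × (b, c) has no saddle point. Let R play s1 with probability p; indifference gives 14p + 8(1−p) = 2p + 12(1−p), so p = 1/4.
Similarly C's optimal q on b is 5/8, and the value is 14·(5/8) + (2)·(3/8) = 19/2.

19/2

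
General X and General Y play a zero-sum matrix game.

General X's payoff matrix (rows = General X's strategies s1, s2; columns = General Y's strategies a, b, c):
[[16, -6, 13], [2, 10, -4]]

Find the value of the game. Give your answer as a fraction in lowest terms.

106/33

Column a is strictly dominated by c for General Y (it gives General X more in every row).
The remaining 2×2 game on (s1, s2) × (b, c) has no saddle point. Let General X play s1 with probability p; indifference gives −6p + 10(1−p) = 13p − 4(1−p), so p = 14/33.
Similarly General Y's optimal q on b is 17/33, and the value is -6·(17/33) + (13)·(16/33) = 106/33.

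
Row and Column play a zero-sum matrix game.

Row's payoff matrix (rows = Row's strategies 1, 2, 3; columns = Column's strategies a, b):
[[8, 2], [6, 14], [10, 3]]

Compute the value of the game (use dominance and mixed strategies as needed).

Row 1 is strictly dominated by row 3, so Row never plays it.
The remaining 2×2 game on (2, 3) × (a, b) has no saddle point. Let Row play 2 with probability p; indifference gives 6p + 10(1−p) = 14p + 3(1−p), so p = 7/15.
Similarly Column's optimal q on a is 11/15, and the value is 6·(11/15) + (14)·(4/15) = 122/15.

122/15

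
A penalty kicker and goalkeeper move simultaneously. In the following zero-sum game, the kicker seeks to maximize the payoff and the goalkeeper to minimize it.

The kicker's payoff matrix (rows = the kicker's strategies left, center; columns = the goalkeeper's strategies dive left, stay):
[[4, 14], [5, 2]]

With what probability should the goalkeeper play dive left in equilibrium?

12/13

Row minima are 4 and 2, so the kicker's maximin is 4; column maxima are 5 and 14, so the goalkeeper's minimax is 5. These differ, so the equilibrium is in mixed strategies.
Let the goalkeeper play dive left with probability q. The kicker is indifferent when 4q + 14(1−q) = 5q + 2(1−q), giving q = 12/13.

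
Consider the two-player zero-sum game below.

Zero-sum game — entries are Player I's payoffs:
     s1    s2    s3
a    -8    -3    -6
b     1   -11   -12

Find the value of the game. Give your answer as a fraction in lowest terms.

Column s2 is strictly dominated by s3 for Player II (it gives Player I more in every row).
The remaining 2×2 game on (a, b) × (s1, s3) has no saddle point. Let Player I play a with probability p; indifference gives −8p + (1−p) = −6p − 12(1−p), so p = 13/15.
Similarly Player II's optimal q on s1 is 2/5, and the value is -8·(2/5) + (-6)·(3/5) = -34/5.

-34/5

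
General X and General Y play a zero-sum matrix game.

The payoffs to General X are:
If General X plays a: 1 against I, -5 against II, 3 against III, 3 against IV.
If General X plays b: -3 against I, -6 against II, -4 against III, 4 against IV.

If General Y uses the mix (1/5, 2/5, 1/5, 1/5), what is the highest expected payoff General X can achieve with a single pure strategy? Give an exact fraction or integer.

a: (1)·(1/5) + (-5)·(2/5) + (3)·(1/5) + (3)·(1/5) = -3/5.
b: (-3)·(1/5) + (-6)·(2/5) + (-4)·(1/5) + (4)·(1/5) = -3.
The best pure response is a with expected payoff -3/5.

-3/5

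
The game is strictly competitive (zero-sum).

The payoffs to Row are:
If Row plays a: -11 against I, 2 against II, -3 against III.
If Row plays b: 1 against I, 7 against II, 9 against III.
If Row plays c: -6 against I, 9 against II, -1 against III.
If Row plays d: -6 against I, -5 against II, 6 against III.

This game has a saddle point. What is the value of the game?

1

Row minima: -11, 1, -6, -6 → Row's maximin is 1.
Column maxima: 1, 9, 9 → Column's minimax is 1.
They coincide at (b, I), so the value is 1.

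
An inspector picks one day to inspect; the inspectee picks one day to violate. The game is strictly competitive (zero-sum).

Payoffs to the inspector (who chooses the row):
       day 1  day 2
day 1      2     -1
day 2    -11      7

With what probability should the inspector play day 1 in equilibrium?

6/7

Row minima are -1 and -11, so the inspector's maximin is -1; column maxima are 2 and 7, so the inspectee's minimax is 2. These differ, so the equilibrium is in mixed strategies.
Let the inspector play day 1 with probability p. The inspectee is indifferent when 2p − 11(1−p) = −p + 7(1−p), giving p = 6/7.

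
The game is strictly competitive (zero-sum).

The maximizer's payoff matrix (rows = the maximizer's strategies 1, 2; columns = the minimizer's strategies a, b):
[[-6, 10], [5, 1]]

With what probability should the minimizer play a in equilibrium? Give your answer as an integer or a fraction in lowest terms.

9/20

Row minima are -6 and 1, so the maximizer's maximin is 1; column maxima are 5 and 10, so the minimizer's minimax is 5. These differ, so the equilibrium is in mixed strategies.
Let the minimizer play a with probability q. The maximizer is indifferent when −6q + 10(1−q) = 5q + (1−q), giving q = 9/20.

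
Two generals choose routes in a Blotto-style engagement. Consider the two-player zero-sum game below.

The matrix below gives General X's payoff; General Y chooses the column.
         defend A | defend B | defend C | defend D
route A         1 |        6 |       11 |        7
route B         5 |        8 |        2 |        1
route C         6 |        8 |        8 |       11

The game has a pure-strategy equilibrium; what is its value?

Row minima: 1, 1, 6 → General X's maximin is 6.
Column maxima: 6, 8, 11, 11 → General Y's minimax is 6.
They coincide at (route C, defend A), so the value is 6.

6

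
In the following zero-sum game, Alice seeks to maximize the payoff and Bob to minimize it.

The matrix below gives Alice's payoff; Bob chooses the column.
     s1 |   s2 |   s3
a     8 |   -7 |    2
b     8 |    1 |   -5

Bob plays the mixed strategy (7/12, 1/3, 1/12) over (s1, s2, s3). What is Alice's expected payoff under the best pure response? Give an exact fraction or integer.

a: (8)·(7/12) + (-7)·(1/3) + (2)·(1/12) = 5/2.
b: (8)·(7/12) + (1)·(1/3) + (-5)·(1/12) = 55/12.
The best pure response is b with expected payoff 55/12.

55/12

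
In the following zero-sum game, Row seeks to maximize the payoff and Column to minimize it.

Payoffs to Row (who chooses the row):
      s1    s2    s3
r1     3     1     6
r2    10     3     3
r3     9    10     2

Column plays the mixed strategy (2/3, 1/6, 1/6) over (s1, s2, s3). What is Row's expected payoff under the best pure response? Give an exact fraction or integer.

8

r1: (3)·(2/3) + (1)·(1/6) + (6)·(1/6) = 19/6.
r2: (10)·(2/3) + (3)·(1/6) + (3)·(1/6) = 23/3.
r3: (9)·(2/3) + (10)·(1/6) + (2)·(1/6) = 8.
The best pure response is r3 with expected payoff 8.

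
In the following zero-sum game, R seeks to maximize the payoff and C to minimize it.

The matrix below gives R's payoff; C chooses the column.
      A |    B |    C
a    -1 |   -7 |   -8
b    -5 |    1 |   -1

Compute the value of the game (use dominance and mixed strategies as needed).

-39/11

Column B is strictly dominated by C for C (it gives R more in every row).
The remaining 2×2 game on (a, b) × (A, C) has no saddle point. Let R play a with probability p; indifference gives −p − 5(1−p) = −8p − (1−p), so p = 4/11.
Similarly C's optimal q on A is 7/11, and the value is -1·(7/11) + (-8)·(4/11) = -39/11.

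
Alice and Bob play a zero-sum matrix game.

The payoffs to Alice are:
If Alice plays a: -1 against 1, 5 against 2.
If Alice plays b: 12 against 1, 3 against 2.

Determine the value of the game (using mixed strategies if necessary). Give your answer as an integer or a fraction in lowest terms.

21/5

Row minima are -1 and 3, so Alice's maximin is 3; column maxima are 12 and 5, so Bob's minimax is 5. These differ, so the equilibrium is in mixed strategies.
Let Alice play a with probability p. Bob is indifferent when −p + 12(1−p) = 5p + 3(1−p), giving p = 3/5.
Let Bob play 1 with probability q. Alice is indifferent when −q + 5(1−q) = 12q + 3(1−q), giving q = 2/15.
The value is -1·(2/15) + (5)·(13/15) = 21/5.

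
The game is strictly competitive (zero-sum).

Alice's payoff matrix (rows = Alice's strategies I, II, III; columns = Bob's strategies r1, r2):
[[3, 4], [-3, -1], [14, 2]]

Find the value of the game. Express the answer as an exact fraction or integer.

Row II is strictly dominated by row I, so Alice never plays it.
The remaining 2×2 game on (I, III) × (r1, r2) has no saddle point. Let Alice play I with probability p; indifference gives 3p + 14(1−p) = 4p + 2(1−p), so p = 12/13.
Similarly Bob's optimal q on r1 is 2/13, and the value is 3·(2/13) + (4)·(11/13) = 50/13.

50/13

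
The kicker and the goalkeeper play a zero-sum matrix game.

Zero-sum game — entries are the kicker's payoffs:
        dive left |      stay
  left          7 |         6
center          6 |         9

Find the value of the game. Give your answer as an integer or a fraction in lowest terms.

27/4

Row minima are 6 and 6, so the kicker's maximin is 6; column maxima are 7 and 9, so the goalkeeper's minimax is 7. These differ, so the equilibrium is in mixed strategies.
Let the kicker play left with probability p. The goalkeeper is indifferent when 7p + 6(1−p) = 6p + 9(1−p), giving p = 3/4.
Let the goalkeeper play dive left with probability q. The kicker is indifferent when 7q + 6(1−q) = 6q + 9(1−q), giving q = 3/4.
The value is 7·(3/4) + (6)·(1/4) = 27/4.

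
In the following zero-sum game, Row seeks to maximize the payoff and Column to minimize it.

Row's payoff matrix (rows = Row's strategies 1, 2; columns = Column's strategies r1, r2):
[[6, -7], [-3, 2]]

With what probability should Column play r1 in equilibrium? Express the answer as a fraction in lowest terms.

Row minima are -7 and -3, so Row's maximin is -3; column maxima are 6 and 2, so Column's minimax is 2. These differ, so the equilibrium is in mixed strategies.
Let Column play r1 with probability q. Row is indifferent when 6q − 7(1−q) = −3q + 2(1−q), giving q = 1/2.

1/2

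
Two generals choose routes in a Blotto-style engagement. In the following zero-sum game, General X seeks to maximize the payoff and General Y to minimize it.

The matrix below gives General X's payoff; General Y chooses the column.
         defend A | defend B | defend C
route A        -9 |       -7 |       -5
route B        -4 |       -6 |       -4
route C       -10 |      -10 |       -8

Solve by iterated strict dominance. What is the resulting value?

Column defend C is strictly dominated by defend B for General Y (-7<-5, -6<-4, -10<-8); eliminate defend C.
Row route C is strictly dominated by row route A (-9>-10, -7>-10); eliminate route C.
Row route A is strictly dominated by row route B (-4>-9, -6>-7); eliminate route A.
Column defend A is strictly dominated by defend B for General Y (-6<-4); eliminate defend A.
Only (route B, defend B) remains, with payoff -6.

-6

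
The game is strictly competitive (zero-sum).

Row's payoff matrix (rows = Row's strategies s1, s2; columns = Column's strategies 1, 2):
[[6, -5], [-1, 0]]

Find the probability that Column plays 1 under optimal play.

5/12

Row minima are -5 and -1, so Row's maximin is -1; column maxima are 6 and 0, so Column's minimax is 0. These differ, so the equilibrium is in mixed strategies.
Let Column play 1 with probability q. Row is indifferent when 6q − 5(1−q) = −q, giving q = 5/12.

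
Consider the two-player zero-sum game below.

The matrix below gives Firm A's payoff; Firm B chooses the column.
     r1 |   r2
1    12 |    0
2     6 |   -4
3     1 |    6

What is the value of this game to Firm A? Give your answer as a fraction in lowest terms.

Row 2 is strictly dominated by row 1, so Firm A never plays it.
The remaining 2×2 game on (1, 3) × (r1, r2) has no saddle point. Let Firm A play 1 with probability p; indifference gives 12p + (1−p) = 6(1−p), so p = 5/17.
Similarly Firm B's optimal q on r1 is 6/17, and the value is 12·(6/17) + (0)·(11/17) = 72/17.

72/17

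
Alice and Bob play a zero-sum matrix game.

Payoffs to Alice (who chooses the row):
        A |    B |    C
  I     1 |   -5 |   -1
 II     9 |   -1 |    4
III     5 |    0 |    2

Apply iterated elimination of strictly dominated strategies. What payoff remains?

Row I is strictly dominated by row II (9>1, -1>-5, 4>-1); eliminate I.
Column C is strictly dominated by B for Bob (-1<4, 0<2); eliminate C.
Column A is strictly dominated by B for Bob (-1<9, 0<5); eliminate A.
Row II is strictly dominated by row III (0>-1); eliminate II.
Only (III, B) remains, with payoff 0.

0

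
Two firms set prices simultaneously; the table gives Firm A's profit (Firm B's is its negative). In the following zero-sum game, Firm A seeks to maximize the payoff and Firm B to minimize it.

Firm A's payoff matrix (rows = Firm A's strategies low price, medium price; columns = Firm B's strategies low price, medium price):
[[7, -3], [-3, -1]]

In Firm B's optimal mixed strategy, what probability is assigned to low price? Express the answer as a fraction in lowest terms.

1/6

Row minima are -3 and -3, so Firm A's maximin is -3; column maxima are 7 and -1, so Firm B's minimax is -1. These differ, so the equilibrium is in mixed strategies.
Let Firm B play low price with probability q. Firm A is indifferent when 7q − 3(1−q) = −3q − (1−q), giving q = 1/6.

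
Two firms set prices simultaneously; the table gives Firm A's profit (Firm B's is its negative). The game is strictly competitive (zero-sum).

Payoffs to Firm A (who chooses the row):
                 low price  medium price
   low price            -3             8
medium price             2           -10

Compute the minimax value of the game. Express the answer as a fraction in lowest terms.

Row minima are -3 and -10, so Firm A's maximin is -3; column maxima are 2 and 8, so Firm B's minimax is 2. These differ, so the equilibrium is in mixed strategies.
Let Firm A play low price with probability p. Firm B is indifferent when −3p + 2(1−p) = 8p − 10(1−p), giving p = 12/23.
Let Firm B play low price with probability q. Firm A is indifferent when −3q + 8(1−q) = 2q − 10(1−q), giving q = 18/23.
The value is -3·(18/23) + (8)·(5/23) = -14/23.

-14/23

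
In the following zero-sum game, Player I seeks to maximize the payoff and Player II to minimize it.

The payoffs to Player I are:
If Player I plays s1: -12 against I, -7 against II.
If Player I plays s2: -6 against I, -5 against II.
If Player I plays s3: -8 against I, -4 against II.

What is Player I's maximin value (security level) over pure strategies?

The worst-case payoff for each row is s1: -12, s2: -6, s3: -8.
The best of these is -6.

-6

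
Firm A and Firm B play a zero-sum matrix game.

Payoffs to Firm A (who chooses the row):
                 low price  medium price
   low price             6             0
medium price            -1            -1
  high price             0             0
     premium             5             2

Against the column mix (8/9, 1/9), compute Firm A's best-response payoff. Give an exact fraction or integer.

low price: (6)·(8/9) + (0)·(1/9) = 16/3.
medium price: (-1)·(8/9) + (-1)·(1/9) = -1.
high price: (0)·(8/9) + (0)·(1/9) = 0.
premium: (5)·(8/9) + (2)·(1/9) = 14/3.
The best pure response is low price with expected payoff 16/3.

16/3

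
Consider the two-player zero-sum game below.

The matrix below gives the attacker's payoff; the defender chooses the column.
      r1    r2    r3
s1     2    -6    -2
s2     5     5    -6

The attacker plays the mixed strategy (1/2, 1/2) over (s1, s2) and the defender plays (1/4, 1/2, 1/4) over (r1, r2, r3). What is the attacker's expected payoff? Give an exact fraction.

Against (1/4, 1/2, 1/4), each row's expected payoff is s1: -3; s2: 9/4.
Taking the (1/2, 1/2)-weighted average: (1/2)·(-3) + (1/2)·(9/4) = -3/8.

-3/8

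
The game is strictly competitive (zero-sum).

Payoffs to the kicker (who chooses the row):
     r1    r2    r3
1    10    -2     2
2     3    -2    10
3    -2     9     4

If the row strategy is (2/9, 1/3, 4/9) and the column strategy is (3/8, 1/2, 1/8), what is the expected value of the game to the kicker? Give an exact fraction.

217/72

Against (3/8, 1/2, 1/8), each row's expected payoff is 1: 3; 2: 11/8; 3: 17/4.
Taking the (2/9, 1/3, 4/9)-weighted average: (2/9)·(3) + (1/3)·(11/8) + (4/9)·(17/4) = 217/72.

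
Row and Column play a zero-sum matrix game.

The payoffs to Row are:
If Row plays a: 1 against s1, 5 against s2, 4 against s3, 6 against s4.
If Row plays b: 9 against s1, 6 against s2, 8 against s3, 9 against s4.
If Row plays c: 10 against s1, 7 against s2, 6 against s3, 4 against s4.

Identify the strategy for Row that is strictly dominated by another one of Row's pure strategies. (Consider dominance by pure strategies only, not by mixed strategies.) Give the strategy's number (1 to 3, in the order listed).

1

Compare a with b: 9 > 1, 6 > 5, 8 > 4, 9 > 6.
So b strictly dominates a for Row; a is strictly dominated.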